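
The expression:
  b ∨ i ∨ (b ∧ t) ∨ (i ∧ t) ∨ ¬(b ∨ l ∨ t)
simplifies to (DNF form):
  b ∨ i ∨ (¬l ∧ ¬t)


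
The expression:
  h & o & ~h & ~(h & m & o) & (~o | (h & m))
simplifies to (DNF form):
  False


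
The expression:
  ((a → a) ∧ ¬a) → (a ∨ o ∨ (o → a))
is always true.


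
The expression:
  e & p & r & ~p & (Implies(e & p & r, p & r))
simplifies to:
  False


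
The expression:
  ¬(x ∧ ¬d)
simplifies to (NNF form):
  d ∨ ¬x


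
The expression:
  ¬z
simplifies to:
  ¬z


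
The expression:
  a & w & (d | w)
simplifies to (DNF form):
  a & w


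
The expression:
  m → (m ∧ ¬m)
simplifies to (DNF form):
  ¬m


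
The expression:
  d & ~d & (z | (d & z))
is never true.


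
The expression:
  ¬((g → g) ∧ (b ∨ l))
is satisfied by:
  {l: False, b: False}


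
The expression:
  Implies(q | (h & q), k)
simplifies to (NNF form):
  k | ~q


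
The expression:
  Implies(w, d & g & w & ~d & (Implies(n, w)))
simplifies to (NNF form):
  ~w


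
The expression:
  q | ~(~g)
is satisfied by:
  {q: True, g: True}
  {q: True, g: False}
  {g: True, q: False}


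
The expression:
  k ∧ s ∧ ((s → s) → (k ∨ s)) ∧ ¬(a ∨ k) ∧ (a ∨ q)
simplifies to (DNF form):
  False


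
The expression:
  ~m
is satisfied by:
  {m: False}


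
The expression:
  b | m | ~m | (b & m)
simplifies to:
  True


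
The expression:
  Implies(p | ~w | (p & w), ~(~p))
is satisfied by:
  {p: True, w: True}
  {p: True, w: False}
  {w: True, p: False}


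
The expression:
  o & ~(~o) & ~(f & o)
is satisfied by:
  {o: True, f: False}


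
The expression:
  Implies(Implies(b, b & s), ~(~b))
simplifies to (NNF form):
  b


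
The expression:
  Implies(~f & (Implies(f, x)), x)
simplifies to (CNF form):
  f | x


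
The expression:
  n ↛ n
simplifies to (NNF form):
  False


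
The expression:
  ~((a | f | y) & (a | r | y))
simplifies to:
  ~a & ~y & (~f | ~r)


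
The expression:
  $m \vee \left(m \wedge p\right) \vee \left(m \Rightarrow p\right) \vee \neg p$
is always true.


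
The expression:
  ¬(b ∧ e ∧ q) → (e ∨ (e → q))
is always true.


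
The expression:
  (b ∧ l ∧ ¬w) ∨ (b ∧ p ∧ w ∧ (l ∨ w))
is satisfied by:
  {l: True, b: True, p: True, w: False}
  {l: True, b: True, p: False, w: False}
  {l: True, w: True, b: True, p: True}
  {w: True, b: True, p: True, l: False}


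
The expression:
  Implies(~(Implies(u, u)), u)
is always true.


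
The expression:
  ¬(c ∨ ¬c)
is never true.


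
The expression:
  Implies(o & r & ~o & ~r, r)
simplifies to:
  True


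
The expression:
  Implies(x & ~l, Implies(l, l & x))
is always true.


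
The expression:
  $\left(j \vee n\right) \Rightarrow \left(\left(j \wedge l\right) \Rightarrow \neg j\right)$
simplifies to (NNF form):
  $\neg j \vee \neg l$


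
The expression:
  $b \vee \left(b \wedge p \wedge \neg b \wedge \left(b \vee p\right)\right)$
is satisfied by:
  {b: True}


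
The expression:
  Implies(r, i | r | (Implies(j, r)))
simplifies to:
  True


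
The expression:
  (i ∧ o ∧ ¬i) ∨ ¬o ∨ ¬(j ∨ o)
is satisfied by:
  {o: False}


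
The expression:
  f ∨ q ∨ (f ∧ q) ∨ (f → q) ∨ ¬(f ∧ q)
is always true.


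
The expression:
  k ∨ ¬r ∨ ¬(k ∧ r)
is always true.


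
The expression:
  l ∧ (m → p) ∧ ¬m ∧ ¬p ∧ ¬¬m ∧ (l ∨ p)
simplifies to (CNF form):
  False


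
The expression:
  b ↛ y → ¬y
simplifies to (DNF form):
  True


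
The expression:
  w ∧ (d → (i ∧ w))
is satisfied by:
  {i: True, w: True, d: False}
  {w: True, d: False, i: False}
  {i: True, d: True, w: True}


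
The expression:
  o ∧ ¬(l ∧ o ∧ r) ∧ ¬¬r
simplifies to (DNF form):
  o ∧ r ∧ ¬l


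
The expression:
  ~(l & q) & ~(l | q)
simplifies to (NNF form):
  ~l & ~q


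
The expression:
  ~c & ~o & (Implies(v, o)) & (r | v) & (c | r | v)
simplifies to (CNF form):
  r & ~c & ~o & ~v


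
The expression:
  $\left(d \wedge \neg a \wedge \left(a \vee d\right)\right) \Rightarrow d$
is always true.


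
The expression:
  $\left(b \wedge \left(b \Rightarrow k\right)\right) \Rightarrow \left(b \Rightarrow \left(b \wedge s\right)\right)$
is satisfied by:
  {s: True, k: False, b: False}
  {k: False, b: False, s: False}
  {s: True, b: True, k: False}
  {b: True, k: False, s: False}
  {s: True, k: True, b: False}
  {k: True, s: False, b: False}
  {s: True, b: True, k: True}


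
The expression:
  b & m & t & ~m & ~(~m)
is never true.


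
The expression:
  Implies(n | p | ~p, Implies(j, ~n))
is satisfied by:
  {n: False, j: False}
  {j: True, n: False}
  {n: True, j: False}


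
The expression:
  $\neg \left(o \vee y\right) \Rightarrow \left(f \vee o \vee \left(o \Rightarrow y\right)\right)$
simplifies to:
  $\text{True}$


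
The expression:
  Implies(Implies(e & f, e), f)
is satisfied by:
  {f: True}


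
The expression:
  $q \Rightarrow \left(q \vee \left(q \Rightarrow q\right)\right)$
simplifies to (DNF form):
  $\text{True}$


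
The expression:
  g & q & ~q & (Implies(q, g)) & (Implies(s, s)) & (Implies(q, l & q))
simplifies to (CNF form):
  False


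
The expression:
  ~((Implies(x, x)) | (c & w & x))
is never true.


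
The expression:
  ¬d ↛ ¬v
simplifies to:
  v ∧ ¬d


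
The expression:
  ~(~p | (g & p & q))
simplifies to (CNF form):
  p & (~g | ~q)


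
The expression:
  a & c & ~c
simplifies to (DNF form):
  False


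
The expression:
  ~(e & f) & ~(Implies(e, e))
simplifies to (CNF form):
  False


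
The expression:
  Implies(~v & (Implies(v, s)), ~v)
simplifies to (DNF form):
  True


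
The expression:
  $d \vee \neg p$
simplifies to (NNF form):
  $d \vee \neg p$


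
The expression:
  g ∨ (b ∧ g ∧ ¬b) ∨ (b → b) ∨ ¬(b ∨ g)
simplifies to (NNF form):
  True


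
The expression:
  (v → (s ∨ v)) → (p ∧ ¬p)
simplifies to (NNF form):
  False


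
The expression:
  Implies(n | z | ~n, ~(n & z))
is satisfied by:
  {z: False, n: False}
  {n: True, z: False}
  {z: True, n: False}


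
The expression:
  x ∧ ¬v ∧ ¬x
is never true.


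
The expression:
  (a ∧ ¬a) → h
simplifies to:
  True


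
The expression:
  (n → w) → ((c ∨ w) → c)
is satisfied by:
  {c: True, w: False}
  {w: False, c: False}
  {w: True, c: True}


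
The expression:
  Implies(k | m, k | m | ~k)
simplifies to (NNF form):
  True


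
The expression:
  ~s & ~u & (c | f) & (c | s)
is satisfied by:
  {c: True, u: False, s: False}


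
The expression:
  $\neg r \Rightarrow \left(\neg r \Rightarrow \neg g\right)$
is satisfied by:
  {r: True, g: False}
  {g: False, r: False}
  {g: True, r: True}


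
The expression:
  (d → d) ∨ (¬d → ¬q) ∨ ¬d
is always true.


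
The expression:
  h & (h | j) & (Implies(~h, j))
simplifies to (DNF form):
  h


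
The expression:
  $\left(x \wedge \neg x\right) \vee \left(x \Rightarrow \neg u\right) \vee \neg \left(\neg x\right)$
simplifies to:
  $\text{True}$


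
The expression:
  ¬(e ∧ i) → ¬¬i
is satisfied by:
  {i: True}


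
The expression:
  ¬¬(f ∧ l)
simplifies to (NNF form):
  f ∧ l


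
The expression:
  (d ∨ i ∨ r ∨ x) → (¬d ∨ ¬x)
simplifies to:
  ¬d ∨ ¬x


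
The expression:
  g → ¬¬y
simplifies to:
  y ∨ ¬g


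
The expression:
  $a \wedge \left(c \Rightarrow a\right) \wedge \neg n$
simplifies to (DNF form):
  $a \wedge \neg n$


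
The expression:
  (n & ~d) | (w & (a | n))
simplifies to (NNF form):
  (a & w) | (n & w) | (n & ~d)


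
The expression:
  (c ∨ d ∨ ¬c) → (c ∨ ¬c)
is always true.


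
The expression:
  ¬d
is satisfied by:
  {d: False}


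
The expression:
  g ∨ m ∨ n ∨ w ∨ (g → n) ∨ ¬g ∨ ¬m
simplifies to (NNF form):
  True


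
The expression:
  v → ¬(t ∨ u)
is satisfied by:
  {u: False, v: False, t: False}
  {t: True, u: False, v: False}
  {u: True, t: False, v: False}
  {t: True, u: True, v: False}
  {v: True, t: False, u: False}


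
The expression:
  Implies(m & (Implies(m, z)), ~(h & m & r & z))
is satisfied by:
  {h: False, m: False, z: False, r: False}
  {r: True, h: False, m: False, z: False}
  {z: True, h: False, m: False, r: False}
  {r: True, z: True, h: False, m: False}
  {m: True, r: False, h: False, z: False}
  {r: True, m: True, h: False, z: False}
  {z: True, m: True, r: False, h: False}
  {r: True, z: True, m: True, h: False}
  {h: True, z: False, m: False, r: False}
  {r: True, h: True, z: False, m: False}
  {z: True, h: True, r: False, m: False}
  {r: True, z: True, h: True, m: False}
  {m: True, h: True, z: False, r: False}
  {r: True, m: True, h: True, z: False}
  {z: True, m: True, h: True, r: False}


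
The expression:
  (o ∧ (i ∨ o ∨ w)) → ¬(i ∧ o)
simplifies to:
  ¬i ∨ ¬o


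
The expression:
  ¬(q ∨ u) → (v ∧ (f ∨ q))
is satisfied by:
  {q: True, v: True, u: True, f: True}
  {q: True, v: True, u: True, f: False}
  {q: True, u: True, f: True, v: False}
  {q: True, u: True, f: False, v: False}
  {q: True, v: True, f: True, u: False}
  {q: True, v: True, f: False, u: False}
  {q: True, f: True, u: False, v: False}
  {q: True, f: False, u: False, v: False}
  {v: True, u: True, f: True, q: False}
  {v: True, u: True, f: False, q: False}
  {u: True, f: True, q: False, v: False}
  {u: True, q: False, f: False, v: False}
  {v: True, f: True, q: False, u: False}


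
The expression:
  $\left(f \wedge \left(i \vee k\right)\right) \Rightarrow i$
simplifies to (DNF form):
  $i \vee \neg f \vee \neg k$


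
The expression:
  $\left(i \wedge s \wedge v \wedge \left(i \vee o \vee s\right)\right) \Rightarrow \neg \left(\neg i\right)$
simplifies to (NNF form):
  $\text{True}$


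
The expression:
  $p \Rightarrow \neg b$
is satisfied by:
  {p: False, b: False}
  {b: True, p: False}
  {p: True, b: False}


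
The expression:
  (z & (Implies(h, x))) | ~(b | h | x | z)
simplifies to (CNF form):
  (x | ~h) & (z | ~b) & (z | ~x)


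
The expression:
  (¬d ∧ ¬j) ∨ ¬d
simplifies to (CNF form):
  ¬d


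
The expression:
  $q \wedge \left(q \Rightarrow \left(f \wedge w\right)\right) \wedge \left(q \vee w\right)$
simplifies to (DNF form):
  $f \wedge q \wedge w$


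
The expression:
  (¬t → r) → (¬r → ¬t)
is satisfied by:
  {r: True, t: False}
  {t: False, r: False}
  {t: True, r: True}


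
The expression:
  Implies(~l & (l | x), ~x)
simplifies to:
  l | ~x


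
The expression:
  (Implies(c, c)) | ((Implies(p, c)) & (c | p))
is always true.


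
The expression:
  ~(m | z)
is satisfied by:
  {z: False, m: False}


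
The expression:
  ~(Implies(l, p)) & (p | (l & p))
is never true.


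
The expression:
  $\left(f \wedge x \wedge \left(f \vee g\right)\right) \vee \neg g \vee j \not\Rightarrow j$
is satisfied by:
  {f: True, x: True, g: False}
  {f: True, x: False, g: False}
  {x: True, f: False, g: False}
  {f: False, x: False, g: False}
  {g: True, f: True, x: True}


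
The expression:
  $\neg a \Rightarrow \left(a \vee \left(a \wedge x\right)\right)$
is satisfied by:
  {a: True}


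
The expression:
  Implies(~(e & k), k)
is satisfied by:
  {k: True}


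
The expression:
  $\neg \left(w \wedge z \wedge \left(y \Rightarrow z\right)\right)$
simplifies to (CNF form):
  $\neg w \vee \neg z$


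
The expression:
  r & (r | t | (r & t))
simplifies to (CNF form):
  r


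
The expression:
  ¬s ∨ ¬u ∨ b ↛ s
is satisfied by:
  {s: False, u: False}
  {u: True, s: False}
  {s: True, u: False}


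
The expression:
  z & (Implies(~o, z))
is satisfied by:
  {z: True}


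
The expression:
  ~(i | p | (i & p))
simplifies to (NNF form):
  ~i & ~p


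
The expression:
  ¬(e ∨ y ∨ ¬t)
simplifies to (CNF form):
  t ∧ ¬e ∧ ¬y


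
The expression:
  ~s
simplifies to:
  ~s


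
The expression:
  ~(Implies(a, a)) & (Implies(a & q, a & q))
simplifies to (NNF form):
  False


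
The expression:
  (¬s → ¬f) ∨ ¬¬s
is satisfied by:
  {s: True, f: False}
  {f: False, s: False}
  {f: True, s: True}


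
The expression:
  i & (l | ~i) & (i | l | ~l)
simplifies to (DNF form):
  i & l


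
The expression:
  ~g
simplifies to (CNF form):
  ~g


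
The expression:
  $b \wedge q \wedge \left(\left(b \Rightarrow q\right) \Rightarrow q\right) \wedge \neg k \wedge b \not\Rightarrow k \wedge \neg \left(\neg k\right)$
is never true.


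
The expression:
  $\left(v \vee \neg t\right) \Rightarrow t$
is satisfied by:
  {t: True}


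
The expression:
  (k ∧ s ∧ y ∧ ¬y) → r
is always true.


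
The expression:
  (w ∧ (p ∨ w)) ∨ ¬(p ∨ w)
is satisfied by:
  {w: True, p: False}
  {p: False, w: False}
  {p: True, w: True}


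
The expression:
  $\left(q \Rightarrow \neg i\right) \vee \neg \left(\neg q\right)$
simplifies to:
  $\text{True}$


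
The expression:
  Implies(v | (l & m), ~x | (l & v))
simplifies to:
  ~x | (l & v) | (~l & ~v) | (~m & ~v)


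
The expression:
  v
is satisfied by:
  {v: True}


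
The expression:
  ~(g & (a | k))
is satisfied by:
  {a: False, g: False, k: False}
  {k: True, a: False, g: False}
  {a: True, k: False, g: False}
  {k: True, a: True, g: False}
  {g: True, k: False, a: False}


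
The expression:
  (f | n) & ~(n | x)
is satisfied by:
  {f: True, x: False, n: False}


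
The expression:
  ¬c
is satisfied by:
  {c: False}


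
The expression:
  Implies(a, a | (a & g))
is always true.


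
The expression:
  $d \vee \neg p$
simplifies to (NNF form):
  $d \vee \neg p$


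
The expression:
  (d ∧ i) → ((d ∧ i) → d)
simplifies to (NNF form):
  True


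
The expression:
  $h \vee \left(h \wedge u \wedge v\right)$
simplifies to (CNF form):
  $h$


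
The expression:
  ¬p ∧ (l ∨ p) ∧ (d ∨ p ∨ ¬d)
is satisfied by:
  {l: True, p: False}


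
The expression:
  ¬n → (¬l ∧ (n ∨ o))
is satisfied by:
  {n: True, o: True, l: False}
  {n: True, o: False, l: False}
  {n: True, l: True, o: True}
  {n: True, l: True, o: False}
  {o: True, l: False, n: False}


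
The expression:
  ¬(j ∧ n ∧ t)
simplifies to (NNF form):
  ¬j ∨ ¬n ∨ ¬t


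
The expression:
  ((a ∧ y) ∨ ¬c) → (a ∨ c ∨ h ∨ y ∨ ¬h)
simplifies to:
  True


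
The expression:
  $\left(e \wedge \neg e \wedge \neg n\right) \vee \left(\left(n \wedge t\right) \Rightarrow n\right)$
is always true.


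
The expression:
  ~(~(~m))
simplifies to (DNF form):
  ~m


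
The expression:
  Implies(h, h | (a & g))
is always true.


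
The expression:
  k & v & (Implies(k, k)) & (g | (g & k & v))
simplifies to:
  g & k & v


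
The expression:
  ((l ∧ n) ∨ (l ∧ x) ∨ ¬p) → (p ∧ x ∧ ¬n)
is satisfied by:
  {p: True, l: False, n: False}
  {n: True, p: True, l: False}
  {l: True, p: True, n: False}


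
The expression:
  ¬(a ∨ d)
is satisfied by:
  {d: False, a: False}


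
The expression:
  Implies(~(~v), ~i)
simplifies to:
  ~i | ~v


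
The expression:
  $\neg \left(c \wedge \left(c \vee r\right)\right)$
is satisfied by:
  {c: False}


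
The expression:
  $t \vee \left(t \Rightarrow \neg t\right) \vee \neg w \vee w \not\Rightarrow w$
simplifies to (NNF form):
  $\text{True}$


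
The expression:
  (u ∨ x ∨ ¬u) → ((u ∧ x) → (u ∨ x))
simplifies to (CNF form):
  True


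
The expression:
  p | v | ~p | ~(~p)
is always true.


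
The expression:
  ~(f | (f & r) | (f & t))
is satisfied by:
  {f: False}


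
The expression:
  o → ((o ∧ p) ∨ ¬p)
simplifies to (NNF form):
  True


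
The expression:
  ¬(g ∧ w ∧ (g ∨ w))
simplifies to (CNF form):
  ¬g ∨ ¬w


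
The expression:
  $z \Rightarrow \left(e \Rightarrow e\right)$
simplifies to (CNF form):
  $\text{True}$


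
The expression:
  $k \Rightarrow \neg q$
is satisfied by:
  {k: False, q: False}
  {q: True, k: False}
  {k: True, q: False}


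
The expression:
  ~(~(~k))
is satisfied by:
  {k: False}


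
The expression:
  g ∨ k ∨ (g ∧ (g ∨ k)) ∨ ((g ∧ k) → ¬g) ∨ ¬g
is always true.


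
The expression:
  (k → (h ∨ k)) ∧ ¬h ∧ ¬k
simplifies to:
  ¬h ∧ ¬k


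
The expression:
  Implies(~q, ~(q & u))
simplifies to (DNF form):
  True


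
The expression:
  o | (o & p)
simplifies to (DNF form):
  o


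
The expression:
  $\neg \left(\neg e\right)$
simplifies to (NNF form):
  $e$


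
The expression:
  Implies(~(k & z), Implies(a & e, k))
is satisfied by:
  {k: True, e: False, a: False}
  {e: False, a: False, k: False}
  {a: True, k: True, e: False}
  {a: True, e: False, k: False}
  {k: True, e: True, a: False}
  {e: True, k: False, a: False}
  {a: True, e: True, k: True}


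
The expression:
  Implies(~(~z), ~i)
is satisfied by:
  {z: False, i: False}
  {i: True, z: False}
  {z: True, i: False}


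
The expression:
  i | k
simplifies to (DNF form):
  i | k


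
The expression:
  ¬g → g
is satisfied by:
  {g: True}


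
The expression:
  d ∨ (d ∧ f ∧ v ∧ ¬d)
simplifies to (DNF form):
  d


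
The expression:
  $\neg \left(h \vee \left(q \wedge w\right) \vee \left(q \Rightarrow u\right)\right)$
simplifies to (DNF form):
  $q \wedge \neg h \wedge \neg u \wedge \neg w$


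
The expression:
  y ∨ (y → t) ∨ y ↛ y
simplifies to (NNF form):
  True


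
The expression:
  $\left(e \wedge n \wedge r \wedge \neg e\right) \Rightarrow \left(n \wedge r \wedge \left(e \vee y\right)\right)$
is always true.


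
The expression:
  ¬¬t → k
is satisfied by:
  {k: True, t: False}
  {t: False, k: False}
  {t: True, k: True}


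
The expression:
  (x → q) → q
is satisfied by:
  {x: True, q: True}
  {x: True, q: False}
  {q: True, x: False}


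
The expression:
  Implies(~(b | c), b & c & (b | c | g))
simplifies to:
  b | c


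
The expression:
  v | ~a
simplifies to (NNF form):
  v | ~a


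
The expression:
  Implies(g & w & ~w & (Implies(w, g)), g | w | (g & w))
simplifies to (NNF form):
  True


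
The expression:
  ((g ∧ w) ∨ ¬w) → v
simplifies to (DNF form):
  v ∨ (w ∧ ¬g)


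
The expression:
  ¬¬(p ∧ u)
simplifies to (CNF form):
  p ∧ u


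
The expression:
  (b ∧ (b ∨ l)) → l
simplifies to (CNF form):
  l ∨ ¬b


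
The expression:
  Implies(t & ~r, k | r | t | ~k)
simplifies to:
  True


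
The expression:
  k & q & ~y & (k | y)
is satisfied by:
  {q: True, k: True, y: False}


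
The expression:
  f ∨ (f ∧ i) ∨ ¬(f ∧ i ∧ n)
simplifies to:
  True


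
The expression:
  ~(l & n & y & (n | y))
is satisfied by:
  {l: False, y: False, n: False}
  {n: True, l: False, y: False}
  {y: True, l: False, n: False}
  {n: True, y: True, l: False}
  {l: True, n: False, y: False}
  {n: True, l: True, y: False}
  {y: True, l: True, n: False}


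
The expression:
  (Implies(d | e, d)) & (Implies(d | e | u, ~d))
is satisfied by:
  {d: False, e: False}


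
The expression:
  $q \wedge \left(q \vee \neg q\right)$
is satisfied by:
  {q: True}


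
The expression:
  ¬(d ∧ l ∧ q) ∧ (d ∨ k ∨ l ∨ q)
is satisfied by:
  {k: True, l: False, q: False, d: False}
  {k: True, q: True, l: False, d: False}
  {q: True, k: False, l: False, d: False}
  {k: True, l: True, q: False, d: False}
  {l: True, k: False, q: False, d: False}
  {k: True, q: True, l: True, d: False}
  {q: True, l: True, k: False, d: False}
  {k: True, d: True, q: False, l: False}
  {d: True, q: False, l: False, k: False}
  {k: True, d: True, q: True, l: False}
  {d: True, q: True, l: False, k: False}
  {k: True, d: True, q: False, l: True}
  {d: True, q: False, l: True, k: False}


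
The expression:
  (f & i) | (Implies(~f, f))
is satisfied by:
  {f: True}


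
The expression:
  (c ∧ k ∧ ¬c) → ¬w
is always true.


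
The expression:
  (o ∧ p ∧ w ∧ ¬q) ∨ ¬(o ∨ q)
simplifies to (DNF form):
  (¬o ∧ ¬q) ∨ (p ∧ w ∧ ¬q) ∨ (p ∧ ¬o ∧ ¬q) ∨ (w ∧ ¬o ∧ ¬q)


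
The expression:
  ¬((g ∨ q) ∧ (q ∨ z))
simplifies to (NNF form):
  ¬q ∧ (¬g ∨ ¬z)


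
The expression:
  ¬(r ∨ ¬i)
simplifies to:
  i ∧ ¬r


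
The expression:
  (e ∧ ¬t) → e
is always true.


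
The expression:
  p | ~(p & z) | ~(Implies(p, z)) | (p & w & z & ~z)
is always true.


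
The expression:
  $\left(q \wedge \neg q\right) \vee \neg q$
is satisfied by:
  {q: False}


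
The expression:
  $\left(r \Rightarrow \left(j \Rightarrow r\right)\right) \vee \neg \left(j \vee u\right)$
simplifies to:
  $\text{True}$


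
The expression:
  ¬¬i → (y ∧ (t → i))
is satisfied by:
  {y: True, i: False}
  {i: False, y: False}
  {i: True, y: True}


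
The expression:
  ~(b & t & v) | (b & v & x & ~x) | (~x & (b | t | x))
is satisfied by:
  {v: False, t: False, x: False, b: False}
  {b: True, v: False, t: False, x: False}
  {x: True, v: False, t: False, b: False}
  {b: True, x: True, v: False, t: False}
  {t: True, b: False, v: False, x: False}
  {b: True, t: True, v: False, x: False}
  {x: True, t: True, b: False, v: False}
  {b: True, x: True, t: True, v: False}
  {v: True, x: False, t: False, b: False}
  {b: True, v: True, x: False, t: False}
  {x: True, v: True, b: False, t: False}
  {b: True, x: True, v: True, t: False}
  {t: True, v: True, x: False, b: False}
  {b: True, t: True, v: True, x: False}
  {x: True, t: True, v: True, b: False}


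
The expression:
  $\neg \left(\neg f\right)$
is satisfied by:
  {f: True}


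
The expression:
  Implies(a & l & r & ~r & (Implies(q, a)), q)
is always true.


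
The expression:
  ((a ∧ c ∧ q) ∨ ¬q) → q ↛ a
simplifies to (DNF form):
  (q ∧ ¬a) ∨ (q ∧ ¬c)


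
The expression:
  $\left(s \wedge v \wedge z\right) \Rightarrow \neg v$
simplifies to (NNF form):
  $\neg s \vee \neg v \vee \neg z$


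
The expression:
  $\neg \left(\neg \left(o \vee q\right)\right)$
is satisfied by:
  {q: True, o: True}
  {q: True, o: False}
  {o: True, q: False}


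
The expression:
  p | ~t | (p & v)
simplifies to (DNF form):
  p | ~t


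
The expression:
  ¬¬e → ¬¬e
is always true.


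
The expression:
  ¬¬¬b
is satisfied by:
  {b: False}


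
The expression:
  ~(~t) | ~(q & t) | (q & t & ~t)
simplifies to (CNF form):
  True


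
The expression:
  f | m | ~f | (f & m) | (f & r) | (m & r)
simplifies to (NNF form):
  True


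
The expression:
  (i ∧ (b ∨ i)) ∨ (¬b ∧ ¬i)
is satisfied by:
  {i: True, b: False}
  {b: False, i: False}
  {b: True, i: True}


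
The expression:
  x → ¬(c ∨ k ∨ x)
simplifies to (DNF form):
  ¬x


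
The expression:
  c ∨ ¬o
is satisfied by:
  {c: True, o: False}
  {o: False, c: False}
  {o: True, c: True}


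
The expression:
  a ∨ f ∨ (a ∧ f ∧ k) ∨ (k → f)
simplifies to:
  a ∨ f ∨ ¬k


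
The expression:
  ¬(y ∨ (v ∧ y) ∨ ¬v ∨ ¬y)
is never true.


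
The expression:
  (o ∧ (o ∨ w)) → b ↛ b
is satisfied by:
  {o: False}


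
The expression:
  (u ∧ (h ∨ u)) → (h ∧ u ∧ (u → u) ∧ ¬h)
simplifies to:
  ¬u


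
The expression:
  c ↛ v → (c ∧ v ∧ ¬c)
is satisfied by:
  {v: True, c: False}
  {c: False, v: False}
  {c: True, v: True}


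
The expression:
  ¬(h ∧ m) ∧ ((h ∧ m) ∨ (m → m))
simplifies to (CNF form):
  ¬h ∨ ¬m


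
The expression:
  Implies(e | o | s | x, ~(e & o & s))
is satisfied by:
  {s: False, e: False, o: False}
  {o: True, s: False, e: False}
  {e: True, s: False, o: False}
  {o: True, e: True, s: False}
  {s: True, o: False, e: False}
  {o: True, s: True, e: False}
  {e: True, s: True, o: False}


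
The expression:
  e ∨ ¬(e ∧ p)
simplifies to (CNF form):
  True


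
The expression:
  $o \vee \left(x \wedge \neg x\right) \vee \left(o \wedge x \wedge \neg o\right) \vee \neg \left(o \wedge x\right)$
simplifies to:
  $\text{True}$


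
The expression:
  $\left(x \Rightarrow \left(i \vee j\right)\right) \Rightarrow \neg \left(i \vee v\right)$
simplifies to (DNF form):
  $\left(\neg i \wedge \neg v\right) \vee \left(x \wedge \neg i \wedge \neg j\right) \vee \left(x \wedge \neg i \wedge \neg v\right) \vee \left(\neg i \wedge \neg j \wedge \neg v\right)$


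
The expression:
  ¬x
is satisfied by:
  {x: False}


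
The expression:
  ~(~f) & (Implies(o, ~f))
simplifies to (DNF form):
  f & ~o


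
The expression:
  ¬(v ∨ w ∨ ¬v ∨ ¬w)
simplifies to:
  False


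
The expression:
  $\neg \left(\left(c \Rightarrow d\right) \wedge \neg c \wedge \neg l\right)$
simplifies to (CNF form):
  $c \vee l$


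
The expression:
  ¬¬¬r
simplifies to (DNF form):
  ¬r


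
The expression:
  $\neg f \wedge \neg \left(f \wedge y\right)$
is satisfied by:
  {f: False}


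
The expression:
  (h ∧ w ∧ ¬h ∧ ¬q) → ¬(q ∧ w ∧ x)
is always true.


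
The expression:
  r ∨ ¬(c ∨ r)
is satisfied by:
  {r: True, c: False}
  {c: False, r: False}
  {c: True, r: True}


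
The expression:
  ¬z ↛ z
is always true.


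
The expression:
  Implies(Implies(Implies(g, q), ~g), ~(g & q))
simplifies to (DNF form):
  True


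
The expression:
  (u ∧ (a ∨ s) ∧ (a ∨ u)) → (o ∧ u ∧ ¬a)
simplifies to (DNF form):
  (o ∧ ¬a) ∨ (¬a ∧ ¬s) ∨ ¬u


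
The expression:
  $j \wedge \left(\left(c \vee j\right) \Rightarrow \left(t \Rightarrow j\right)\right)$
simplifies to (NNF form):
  $j$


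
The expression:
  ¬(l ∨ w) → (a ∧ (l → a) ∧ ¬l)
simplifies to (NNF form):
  a ∨ l ∨ w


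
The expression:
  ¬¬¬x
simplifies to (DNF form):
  ¬x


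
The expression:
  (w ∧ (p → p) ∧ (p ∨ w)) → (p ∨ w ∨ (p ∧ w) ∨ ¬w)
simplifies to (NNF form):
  True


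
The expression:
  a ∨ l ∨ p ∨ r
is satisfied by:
  {r: True, a: True, l: True, p: True}
  {r: True, a: True, l: True, p: False}
  {r: True, a: True, p: True, l: False}
  {r: True, a: True, p: False, l: False}
  {r: True, l: True, p: True, a: False}
  {r: True, l: True, p: False, a: False}
  {r: True, l: False, p: True, a: False}
  {r: True, l: False, p: False, a: False}
  {a: True, l: True, p: True, r: False}
  {a: True, l: True, p: False, r: False}
  {a: True, p: True, l: False, r: False}
  {a: True, p: False, l: False, r: False}
  {l: True, p: True, a: False, r: False}
  {l: True, a: False, p: False, r: False}
  {p: True, a: False, l: False, r: False}


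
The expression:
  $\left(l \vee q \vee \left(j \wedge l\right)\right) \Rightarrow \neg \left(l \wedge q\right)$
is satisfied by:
  {l: False, q: False}
  {q: True, l: False}
  {l: True, q: False}


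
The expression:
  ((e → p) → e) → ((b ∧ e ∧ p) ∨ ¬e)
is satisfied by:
  {p: True, b: True, e: False}
  {p: True, b: False, e: False}
  {b: True, p: False, e: False}
  {p: False, b: False, e: False}
  {p: True, e: True, b: True}


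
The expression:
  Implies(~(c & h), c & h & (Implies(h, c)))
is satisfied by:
  {h: True, c: True}


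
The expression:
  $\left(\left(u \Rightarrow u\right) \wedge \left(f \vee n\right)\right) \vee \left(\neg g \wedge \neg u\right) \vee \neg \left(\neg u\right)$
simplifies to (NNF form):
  $f \vee n \vee u \vee \neg g$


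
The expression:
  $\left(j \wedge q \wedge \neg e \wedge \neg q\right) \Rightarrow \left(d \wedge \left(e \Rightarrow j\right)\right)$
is always true.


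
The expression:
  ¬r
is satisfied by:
  {r: False}


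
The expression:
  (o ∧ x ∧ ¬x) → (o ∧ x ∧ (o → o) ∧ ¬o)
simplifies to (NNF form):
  True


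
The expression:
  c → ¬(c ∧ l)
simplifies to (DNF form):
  ¬c ∨ ¬l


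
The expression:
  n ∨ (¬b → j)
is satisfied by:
  {n: True, b: True, j: True}
  {n: True, b: True, j: False}
  {n: True, j: True, b: False}
  {n: True, j: False, b: False}
  {b: True, j: True, n: False}
  {b: True, j: False, n: False}
  {j: True, b: False, n: False}


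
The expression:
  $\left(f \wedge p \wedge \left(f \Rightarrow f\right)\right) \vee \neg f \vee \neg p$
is always true.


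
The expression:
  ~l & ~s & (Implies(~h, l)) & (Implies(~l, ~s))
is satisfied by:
  {h: True, l: False, s: False}


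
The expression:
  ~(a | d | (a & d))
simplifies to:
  ~a & ~d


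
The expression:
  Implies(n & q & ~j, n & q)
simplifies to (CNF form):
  True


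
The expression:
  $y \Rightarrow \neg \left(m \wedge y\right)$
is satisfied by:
  {m: False, y: False}
  {y: True, m: False}
  {m: True, y: False}


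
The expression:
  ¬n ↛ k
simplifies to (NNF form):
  ¬k ∧ ¬n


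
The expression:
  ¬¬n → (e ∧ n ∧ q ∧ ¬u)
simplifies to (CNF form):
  (e ∨ ¬n) ∧ (q ∨ ¬n) ∧ (¬n ∨ ¬u)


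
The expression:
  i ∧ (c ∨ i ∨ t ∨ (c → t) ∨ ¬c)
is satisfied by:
  {i: True}


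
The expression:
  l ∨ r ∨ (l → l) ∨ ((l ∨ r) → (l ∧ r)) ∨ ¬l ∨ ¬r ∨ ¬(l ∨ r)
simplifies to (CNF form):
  True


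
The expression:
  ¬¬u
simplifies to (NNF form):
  u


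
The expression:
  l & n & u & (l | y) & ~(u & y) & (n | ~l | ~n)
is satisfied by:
  {u: True, n: True, l: True, y: False}


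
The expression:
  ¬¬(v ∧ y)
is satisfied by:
  {y: True, v: True}


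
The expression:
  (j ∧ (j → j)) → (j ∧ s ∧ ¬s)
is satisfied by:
  {j: False}


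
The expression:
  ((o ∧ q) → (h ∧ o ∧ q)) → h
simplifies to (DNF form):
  h ∨ (o ∧ q)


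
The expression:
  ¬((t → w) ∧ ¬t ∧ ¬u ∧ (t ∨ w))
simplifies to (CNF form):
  t ∨ u ∨ ¬w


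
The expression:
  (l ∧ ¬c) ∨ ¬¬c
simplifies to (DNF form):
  c ∨ l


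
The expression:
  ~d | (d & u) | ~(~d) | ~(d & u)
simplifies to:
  True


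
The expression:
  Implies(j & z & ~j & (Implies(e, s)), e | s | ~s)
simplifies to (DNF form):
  True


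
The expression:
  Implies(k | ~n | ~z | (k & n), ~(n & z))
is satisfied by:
  {k: False, z: False, n: False}
  {n: True, k: False, z: False}
  {z: True, k: False, n: False}
  {n: True, z: True, k: False}
  {k: True, n: False, z: False}
  {n: True, k: True, z: False}
  {z: True, k: True, n: False}


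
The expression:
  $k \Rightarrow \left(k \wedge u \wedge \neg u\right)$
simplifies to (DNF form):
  $\neg k$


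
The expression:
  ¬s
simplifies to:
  ¬s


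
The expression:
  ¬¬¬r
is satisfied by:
  {r: False}


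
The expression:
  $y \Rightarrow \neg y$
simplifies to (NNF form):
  $\neg y$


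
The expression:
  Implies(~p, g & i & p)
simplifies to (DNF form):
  p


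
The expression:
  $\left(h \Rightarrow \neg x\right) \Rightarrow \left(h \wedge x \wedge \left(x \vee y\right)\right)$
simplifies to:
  $h \wedge x$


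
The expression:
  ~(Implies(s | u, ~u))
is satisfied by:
  {u: True}


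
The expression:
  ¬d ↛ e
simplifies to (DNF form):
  e ∨ ¬d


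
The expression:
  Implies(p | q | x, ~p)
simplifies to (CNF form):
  ~p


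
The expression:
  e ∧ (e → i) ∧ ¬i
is never true.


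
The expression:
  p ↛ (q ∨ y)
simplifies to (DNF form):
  p ∧ ¬q ∧ ¬y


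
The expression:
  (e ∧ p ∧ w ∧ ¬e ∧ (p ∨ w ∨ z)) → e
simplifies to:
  True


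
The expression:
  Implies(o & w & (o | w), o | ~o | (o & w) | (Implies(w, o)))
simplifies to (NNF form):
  True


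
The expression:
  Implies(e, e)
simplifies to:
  True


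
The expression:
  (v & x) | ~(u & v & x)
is always true.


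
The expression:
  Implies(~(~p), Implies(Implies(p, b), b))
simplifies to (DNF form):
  True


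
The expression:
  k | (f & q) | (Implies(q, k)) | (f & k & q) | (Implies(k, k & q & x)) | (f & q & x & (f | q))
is always true.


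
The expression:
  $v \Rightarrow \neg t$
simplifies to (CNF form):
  $\neg t \vee \neg v$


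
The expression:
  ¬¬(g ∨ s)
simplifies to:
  g ∨ s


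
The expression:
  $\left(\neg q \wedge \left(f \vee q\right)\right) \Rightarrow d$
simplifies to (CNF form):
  $d \vee q \vee \neg f$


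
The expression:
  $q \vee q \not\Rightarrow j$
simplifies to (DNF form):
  $q$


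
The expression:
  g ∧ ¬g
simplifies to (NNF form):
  False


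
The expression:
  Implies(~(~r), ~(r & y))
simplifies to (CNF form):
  ~r | ~y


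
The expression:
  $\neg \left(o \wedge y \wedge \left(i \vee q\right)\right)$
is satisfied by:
  {i: False, o: False, y: False, q: False}
  {q: True, i: False, o: False, y: False}
  {i: True, q: False, o: False, y: False}
  {q: True, i: True, o: False, y: False}
  {y: True, q: False, i: False, o: False}
  {y: True, q: True, i: False, o: False}
  {y: True, i: True, q: False, o: False}
  {y: True, q: True, i: True, o: False}
  {o: True, y: False, i: False, q: False}
  {o: True, q: True, y: False, i: False}
  {o: True, i: True, y: False, q: False}
  {q: True, o: True, i: True, y: False}
  {o: True, y: True, q: False, i: False}


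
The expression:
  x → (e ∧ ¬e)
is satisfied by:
  {x: False}


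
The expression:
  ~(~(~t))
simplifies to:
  ~t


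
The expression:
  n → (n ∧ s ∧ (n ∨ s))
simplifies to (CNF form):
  s ∨ ¬n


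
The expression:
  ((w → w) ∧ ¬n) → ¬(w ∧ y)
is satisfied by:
  {n: True, w: False, y: False}
  {w: False, y: False, n: False}
  {n: True, y: True, w: False}
  {y: True, w: False, n: False}
  {n: True, w: True, y: False}
  {w: True, n: False, y: False}
  {n: True, y: True, w: True}


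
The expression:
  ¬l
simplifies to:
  ¬l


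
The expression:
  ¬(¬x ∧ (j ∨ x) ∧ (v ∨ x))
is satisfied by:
  {x: True, v: False, j: False}
  {v: False, j: False, x: False}
  {j: True, x: True, v: False}
  {j: True, v: False, x: False}
  {x: True, v: True, j: False}
  {v: True, x: False, j: False}
  {j: True, v: True, x: True}


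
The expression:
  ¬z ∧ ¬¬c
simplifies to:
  c ∧ ¬z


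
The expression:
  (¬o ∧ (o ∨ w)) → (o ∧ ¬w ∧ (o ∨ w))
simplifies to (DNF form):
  o ∨ ¬w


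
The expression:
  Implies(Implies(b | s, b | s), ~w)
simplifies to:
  ~w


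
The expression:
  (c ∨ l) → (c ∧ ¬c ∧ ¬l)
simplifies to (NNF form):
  ¬c ∧ ¬l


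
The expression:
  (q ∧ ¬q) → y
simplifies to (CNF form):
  True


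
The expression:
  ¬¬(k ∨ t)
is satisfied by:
  {k: True, t: True}
  {k: True, t: False}
  {t: True, k: False}


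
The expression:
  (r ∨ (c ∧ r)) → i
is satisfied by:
  {i: True, r: False}
  {r: False, i: False}
  {r: True, i: True}


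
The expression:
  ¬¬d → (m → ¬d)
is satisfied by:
  {m: False, d: False}
  {d: True, m: False}
  {m: True, d: False}


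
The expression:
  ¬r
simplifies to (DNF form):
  ¬r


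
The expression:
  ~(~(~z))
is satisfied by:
  {z: False}


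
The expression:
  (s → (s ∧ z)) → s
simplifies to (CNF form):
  s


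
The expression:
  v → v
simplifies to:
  True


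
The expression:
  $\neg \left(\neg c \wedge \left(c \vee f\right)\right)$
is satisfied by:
  {c: True, f: False}
  {f: False, c: False}
  {f: True, c: True}


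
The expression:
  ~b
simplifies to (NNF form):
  ~b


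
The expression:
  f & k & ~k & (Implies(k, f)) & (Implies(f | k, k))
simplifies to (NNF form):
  False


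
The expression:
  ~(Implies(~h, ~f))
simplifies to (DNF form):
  f & ~h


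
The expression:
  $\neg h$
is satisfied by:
  {h: False}


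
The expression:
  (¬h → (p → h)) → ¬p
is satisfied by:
  {p: False, h: False}
  {h: True, p: False}
  {p: True, h: False}


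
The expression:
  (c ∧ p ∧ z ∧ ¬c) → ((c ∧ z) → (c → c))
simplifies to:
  True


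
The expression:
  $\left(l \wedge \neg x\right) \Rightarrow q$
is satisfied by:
  {x: True, q: True, l: False}
  {x: True, l: False, q: False}
  {q: True, l: False, x: False}
  {q: False, l: False, x: False}
  {x: True, q: True, l: True}
  {x: True, l: True, q: False}
  {q: True, l: True, x: False}


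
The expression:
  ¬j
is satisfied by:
  {j: False}


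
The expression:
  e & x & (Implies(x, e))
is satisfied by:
  {e: True, x: True}


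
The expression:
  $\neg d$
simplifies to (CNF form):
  $\neg d$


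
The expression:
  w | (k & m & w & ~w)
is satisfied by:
  {w: True}


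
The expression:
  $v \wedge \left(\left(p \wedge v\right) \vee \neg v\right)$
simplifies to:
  $p \wedge v$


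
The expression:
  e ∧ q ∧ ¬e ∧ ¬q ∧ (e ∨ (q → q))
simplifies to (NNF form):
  False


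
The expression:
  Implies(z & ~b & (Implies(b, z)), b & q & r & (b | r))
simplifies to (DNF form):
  b | ~z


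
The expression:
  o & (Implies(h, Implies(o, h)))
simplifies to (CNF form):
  o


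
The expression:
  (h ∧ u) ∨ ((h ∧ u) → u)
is always true.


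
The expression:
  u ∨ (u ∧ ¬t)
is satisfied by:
  {u: True}


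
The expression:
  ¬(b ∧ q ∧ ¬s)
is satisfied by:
  {s: True, q: False, b: False}
  {s: False, q: False, b: False}
  {b: True, s: True, q: False}
  {b: True, s: False, q: False}
  {q: True, s: True, b: False}
  {q: True, s: False, b: False}
  {q: True, b: True, s: True}


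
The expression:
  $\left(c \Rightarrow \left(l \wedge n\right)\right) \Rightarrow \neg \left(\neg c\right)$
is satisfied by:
  {c: True}


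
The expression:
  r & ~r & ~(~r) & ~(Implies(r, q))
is never true.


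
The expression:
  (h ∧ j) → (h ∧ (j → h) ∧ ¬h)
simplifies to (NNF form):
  ¬h ∨ ¬j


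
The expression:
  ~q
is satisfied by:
  {q: False}


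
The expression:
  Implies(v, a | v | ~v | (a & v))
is always true.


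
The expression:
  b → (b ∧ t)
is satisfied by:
  {t: True, b: False}
  {b: False, t: False}
  {b: True, t: True}


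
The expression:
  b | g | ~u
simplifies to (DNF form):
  b | g | ~u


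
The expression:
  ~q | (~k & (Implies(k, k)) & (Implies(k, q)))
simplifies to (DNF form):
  ~k | ~q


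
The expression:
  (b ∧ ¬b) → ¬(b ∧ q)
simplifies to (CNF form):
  True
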